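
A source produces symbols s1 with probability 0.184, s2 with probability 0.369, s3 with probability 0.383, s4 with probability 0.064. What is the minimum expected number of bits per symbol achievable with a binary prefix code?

Repeatedly combine the two least-probable nodes; the expected code length is the sum of the merged weights.
merge 8/125 + 23/125 → 31/125
merge 31/125 + 369/1000 → 617/1000
merge 383/1000 + 617/1000 → 1
L = 31/125 + 617/1000 + 1 = 373/200 = 1.865 bits/symbol.

1.865 bits/symbol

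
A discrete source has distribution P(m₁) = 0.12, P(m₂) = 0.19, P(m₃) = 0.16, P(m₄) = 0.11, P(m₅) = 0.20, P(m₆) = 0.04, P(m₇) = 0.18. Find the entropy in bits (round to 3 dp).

H = −Σ pᵢ log₂ pᵢ.
−0.12·log₂(0.12) = 0.3671
−0.19·log₂(0.19) = 0.4552
−0.16·log₂(0.16) = 0.4230
−0.11·log₂(0.11) = 0.3503
−0.20·log₂(0.20) = 0.4644
−0.04·log₂(0.04) = 0.1858
−0.18·log₂(0.18) = 0.4453
Sum ≈ 2.6910 → 2.691 bits.

2.691 bits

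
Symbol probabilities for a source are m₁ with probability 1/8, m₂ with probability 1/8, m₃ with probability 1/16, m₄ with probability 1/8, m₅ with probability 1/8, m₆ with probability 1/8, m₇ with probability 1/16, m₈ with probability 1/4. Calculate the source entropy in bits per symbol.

Each probability is a power of 1/2, so log₂(1/p) is an integer.
H = Σ p·log₂(1/p) = 1/8·3 + 1/8·3 + 1/16·4 + 1/8·3 + 1/8·3 + 1/8·3 + 1/16·4 + 1/4·2 = 2.875 bits.

2.875 bits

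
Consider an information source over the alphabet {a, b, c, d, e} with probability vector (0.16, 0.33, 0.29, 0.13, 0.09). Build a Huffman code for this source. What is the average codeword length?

Repeatedly combine the two least-probable nodes; the expected code length is the sum of the merged weights.
merge 9/100 + 13/100 → 11/50
merge 4/25 + 11/50 → 19/50
merge 29/100 + 33/100 → 31/50
merge 19/50 + 31/50 → 1
L = 11/50 + 19/50 + 31/50 + 1 = 111/50 = 2.22 bits/symbol.

2.22 bits/symbol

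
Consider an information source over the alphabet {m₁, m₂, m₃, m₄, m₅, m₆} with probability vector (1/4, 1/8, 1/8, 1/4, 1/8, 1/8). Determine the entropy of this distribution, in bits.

Each probability is a power of 1/2, so log₂(1/p) is an integer.
H = Σ p·log₂(1/p) = 1/4·2 + 1/8·3 + 1/8·3 + 1/4·2 + 1/8·3 + 1/8·3 = 2.5 bits.

2.5 bits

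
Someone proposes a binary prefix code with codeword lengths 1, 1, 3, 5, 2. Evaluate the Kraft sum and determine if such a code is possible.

With common denominator 2^5 = 32: Σ 2^(−ℓᵢ) = 16/32 + 16/32 + 4/32 + 1/32 + 8/32 = 45/32 = 1.40625.
Kraft's inequality requires Σ ≤ 1; here Σ = 1.40625 > 1, so no such prefix code exists.

1.40625; no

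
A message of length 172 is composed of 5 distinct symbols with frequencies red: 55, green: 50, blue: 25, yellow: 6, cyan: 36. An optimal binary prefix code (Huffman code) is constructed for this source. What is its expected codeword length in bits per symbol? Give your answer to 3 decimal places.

2.180 bits/symbol

Probabilities are the counts divided by 172.
Repeatedly combine the two least-probable nodes; the expected code length is the sum of the merged weights.
merge 3/86 + 25/172 → 31/172
merge 31/172 + 9/43 → 67/172
merge 25/86 + 55/172 → 105/172
merge 67/172 + 105/172 → 1
L = 31/172 + 67/172 + 105/172 + 1 = 375/172 ≈ 2.180 bits/symbol.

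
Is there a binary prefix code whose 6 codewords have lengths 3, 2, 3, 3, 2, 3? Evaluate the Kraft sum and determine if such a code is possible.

With common denominator 2^3 = 8: Σ 2^(−ℓᵢ) = 1/8 + 2/8 + 1/8 + 1/8 + 2/8 + 1/8 = 8/8 = 1.
Kraft's inequality requires Σ ≤ 1; here Σ = 1 ≤ 1, so such a prefix code exists.

1; yes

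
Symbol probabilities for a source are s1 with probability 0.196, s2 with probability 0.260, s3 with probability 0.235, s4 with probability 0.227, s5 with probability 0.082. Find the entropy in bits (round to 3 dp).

2.239 bits

H = −Σ pᵢ log₂ pᵢ.
−0.196·log₂(0.196) = 0.4608
−0.260·log₂(0.260) = 0.5053
−0.235·log₂(0.235) = 0.4910
−0.227·log₂(0.227) = 0.4856
−0.082·log₂(0.082) = 0.2959
Sum ≈ 2.2386 → 2.239 bits.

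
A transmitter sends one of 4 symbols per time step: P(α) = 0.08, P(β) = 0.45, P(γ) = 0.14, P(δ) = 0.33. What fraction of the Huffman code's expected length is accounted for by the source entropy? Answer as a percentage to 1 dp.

98.0%

Entropy H = −Σ p log₂ p ≈ 1.7348 bits.
Huffman merges: 2/25+7/50→11/50; 11/50+33/100→11/20; 9/20+11/20→1. L = 177/100 ≈ 1.7700.
Efficiency = H/L = 1.7348/1.7700 = 98.0%.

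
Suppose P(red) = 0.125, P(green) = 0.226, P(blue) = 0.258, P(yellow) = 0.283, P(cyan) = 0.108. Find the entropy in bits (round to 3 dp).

H = −Σ pᵢ log₂ pᵢ.
−0.125·log₂(0.125) = 0.3750
−0.226·log₂(0.226) = 0.4849
−0.258·log₂(0.258) = 0.5043
−0.283·log₂(0.283) = 0.5154
−0.108·log₂(0.108) = 0.3468
Sum ≈ 2.2263 → 2.226 bits.

2.226 bits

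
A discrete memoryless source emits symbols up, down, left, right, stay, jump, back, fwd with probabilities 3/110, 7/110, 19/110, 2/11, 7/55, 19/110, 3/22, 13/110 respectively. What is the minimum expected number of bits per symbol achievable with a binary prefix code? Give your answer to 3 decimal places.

2.909 bits/symbol

Repeatedly combine the two least-probable nodes; the expected code length is the sum of the merged weights.
merge 3/110 + 7/110 → 1/11
merge 1/11 + 13/110 → 23/110
merge 7/55 + 3/22 → 29/110
merge 19/110 + 19/110 → 19/55
merge 2/11 + 23/110 → 43/110
merge 29/110 + 19/55 → 67/110
merge 43/110 + 67/110 → 1
L = 1/11 + 23/110 + 29/110 + 19/55 + 43/110 + 67/110 + 1 = 32/11 ≈ 2.909 bits/symbol.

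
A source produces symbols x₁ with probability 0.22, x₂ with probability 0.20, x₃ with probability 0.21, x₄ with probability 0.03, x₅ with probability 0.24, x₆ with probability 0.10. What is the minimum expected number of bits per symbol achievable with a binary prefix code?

Repeatedly combine the two least-probable nodes; the expected code length is the sum of the merged weights.
merge 3/100 + 1/10 → 13/100
merge 13/100 + 1/5 → 33/100
merge 21/100 + 11/50 → 43/100
merge 6/25 + 33/100 → 57/100
merge 43/100 + 57/100 → 1
L = 13/100 + 33/100 + 43/100 + 57/100 + 1 = 123/50 = 2.46 bits/symbol.

2.46 bits/symbol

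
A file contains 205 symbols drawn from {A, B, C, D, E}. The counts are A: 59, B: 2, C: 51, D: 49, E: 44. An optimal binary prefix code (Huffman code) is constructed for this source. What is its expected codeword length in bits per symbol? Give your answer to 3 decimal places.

Probabilities are the counts divided by 205.
Repeatedly combine the two least-probable nodes; the expected code length is the sum of the merged weights.
merge 2/205 + 44/205 → 46/205
merge 46/205 + 49/205 → 19/41
merge 51/205 + 59/205 → 22/41
merge 19/41 + 22/41 → 1
L = 46/205 + 19/41 + 22/41 + 1 = 456/205 ≈ 2.224 bits/symbol.

2.224 bits/symbol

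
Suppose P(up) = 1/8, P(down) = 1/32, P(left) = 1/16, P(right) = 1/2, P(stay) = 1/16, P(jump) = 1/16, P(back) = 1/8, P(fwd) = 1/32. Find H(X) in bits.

Each probability is a power of 1/2, so log₂(1/p) is an integer.
H = Σ p·log₂(1/p) = 1/8·3 + 1/32·5 + 1/16·4 + 1/2·1 + 1/16·4 + 1/16·4 + 1/8·3 + 1/32·5 = 2.3125 bits.

2.3125 bits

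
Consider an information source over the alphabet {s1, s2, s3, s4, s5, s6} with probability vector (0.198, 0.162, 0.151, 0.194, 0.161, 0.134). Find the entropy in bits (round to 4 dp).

2.5716 bits

H = −Σ pᵢ log₂ pᵢ.
−0.198·log₂(0.198) = 0.4626
−0.162·log₂(0.162) = 0.4254
−0.151·log₂(0.151) = 0.4118
−0.194·log₂(0.194) = 0.4590
−0.161·log₂(0.161) = 0.4242
−0.134·log₂(0.134) = 0.3886
Sum ≈ 2.5716 → 2.5716 bits.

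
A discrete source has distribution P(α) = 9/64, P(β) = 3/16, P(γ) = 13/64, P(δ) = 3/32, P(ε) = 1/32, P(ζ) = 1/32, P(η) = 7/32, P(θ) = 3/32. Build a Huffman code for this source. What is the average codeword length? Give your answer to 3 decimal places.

Repeatedly combine the two least-probable nodes; the expected code length is the sum of the merged weights.
merge 1/32 + 1/32 → 1/16
merge 1/16 + 3/32 → 5/32
merge 3/32 + 9/64 → 15/64
merge 5/32 + 3/16 → 11/32
merge 13/64 + 7/32 → 27/64
merge 15/64 + 11/32 → 37/64
merge 27/64 + 37/64 → 1
L = 1/16 + 5/32 + 15/64 + 11/32 + 27/64 + 37/64 + 1 = 179/64 ≈ 2.797 bits/symbol.

2.797 bits/symbol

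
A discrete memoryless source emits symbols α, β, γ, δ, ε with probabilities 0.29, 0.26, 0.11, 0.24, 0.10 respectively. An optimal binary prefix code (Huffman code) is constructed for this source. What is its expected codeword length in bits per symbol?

2.21 bits/symbol

Repeatedly combine the two least-probable nodes; the expected code length is the sum of the merged weights.
merge 1/10 + 11/100 → 21/100
merge 21/100 + 6/25 → 9/20
merge 13/50 + 29/100 → 11/20
merge 9/20 + 11/20 → 1
L = 21/100 + 9/20 + 11/20 + 1 = 221/100 = 2.21 bits/symbol.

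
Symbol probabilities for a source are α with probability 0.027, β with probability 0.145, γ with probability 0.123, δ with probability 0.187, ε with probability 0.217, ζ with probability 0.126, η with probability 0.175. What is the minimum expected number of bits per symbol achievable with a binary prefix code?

2.746 bits/symbol

Repeatedly combine the two least-probable nodes; the expected code length is the sum of the merged weights.
merge 27/1000 + 123/1000 → 3/20
merge 63/500 + 29/200 → 271/1000
merge 3/20 + 7/40 → 13/40
merge 187/1000 + 217/1000 → 101/250
merge 271/1000 + 13/40 → 149/250
merge 101/250 + 149/250 → 1
L = 3/20 + 271/1000 + 13/40 + 101/250 + 149/250 + 1 = 1373/500 = 2.746 bits/symbol.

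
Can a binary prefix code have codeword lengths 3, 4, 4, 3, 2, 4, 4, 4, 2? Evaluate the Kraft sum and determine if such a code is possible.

With common denominator 2^4 = 16: Σ 2^(−ℓᵢ) = 2/16 + 1/16 + 1/16 + 2/16 + 4/16 + 1/16 + 1/16 + 1/16 + 4/16 = 17/16 = 1.0625.
Kraft's inequality requires Σ ≤ 1; here Σ = 1.0625 > 1, so no such prefix code exists.

1.0625; no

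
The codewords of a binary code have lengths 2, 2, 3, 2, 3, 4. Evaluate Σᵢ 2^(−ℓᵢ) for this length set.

With common denominator 2^4 = 16: Σ 2^(−ℓᵢ) = 4/16 + 4/16 + 2/16 + 4/16 + 2/16 + 1/16 = 17/16 = 1.0625.

1.0625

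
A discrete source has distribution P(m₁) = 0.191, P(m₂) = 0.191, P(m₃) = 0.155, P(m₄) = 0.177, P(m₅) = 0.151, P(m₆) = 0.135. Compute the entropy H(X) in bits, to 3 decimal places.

H = −Σ pᵢ log₂ pᵢ.
−0.191·log₂(0.191) = 0.4562
−0.191·log₂(0.191) = 0.4562
−0.155·log₂(0.155) = 0.4169
−0.177·log₂(0.177) = 0.4422
−0.151·log₂(0.151) = 0.4118
−0.135·log₂(0.135) = 0.3900
Sum ≈ 2.5733 → 2.573 bits.

2.573 bits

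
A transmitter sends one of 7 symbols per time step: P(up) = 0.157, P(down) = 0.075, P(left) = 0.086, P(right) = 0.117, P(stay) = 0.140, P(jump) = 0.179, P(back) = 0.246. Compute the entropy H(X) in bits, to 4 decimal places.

H = −Σ pᵢ log₂ pᵢ.
−0.157·log₂(0.157) = 0.4194
−0.075·log₂(0.075) = 0.2803
−0.086·log₂(0.086) = 0.3044
−0.117·log₂(0.117) = 0.3622
−0.140·log₂(0.140) = 0.3971
−0.179·log₂(0.179) = 0.4443
−0.246·log₂(0.246) = 0.4977
Sum ≈ 2.7053 → 2.7053 bits.

2.7053 bits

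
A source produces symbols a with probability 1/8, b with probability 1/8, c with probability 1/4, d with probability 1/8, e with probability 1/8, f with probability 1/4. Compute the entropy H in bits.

2.5 bits

Each probability is a power of 1/2, so log₂(1/p) is an integer.
H = Σ p·log₂(1/p) = 1/8·3 + 1/8·3 + 1/4·2 + 1/8·3 + 1/8·3 + 1/4·2 = 2.5 bits.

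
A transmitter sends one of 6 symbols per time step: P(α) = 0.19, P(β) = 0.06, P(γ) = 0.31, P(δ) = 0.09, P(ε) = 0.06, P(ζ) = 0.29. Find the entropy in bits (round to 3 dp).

2.297 bits

H = −Σ pᵢ log₂ pᵢ.
−0.19·log₂(0.19) = 0.4552
−0.06·log₂(0.06) = 0.2435
−0.31·log₂(0.31) = 0.5238
−0.09·log₂(0.09) = 0.3127
−0.06·log₂(0.06) = 0.2435
−0.29·log₂(0.29) = 0.5179
Sum ≈ 2.2966 → 2.297 bits.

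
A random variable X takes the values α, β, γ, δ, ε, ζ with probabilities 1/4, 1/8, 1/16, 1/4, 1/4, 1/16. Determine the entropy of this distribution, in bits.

Each probability is a power of 1/2, so log₂(1/p) is an integer.
H = Σ p·log₂(1/p) = 1/4·2 + 1/8·3 + 1/16·4 + 1/4·2 + 1/4·2 + 1/16·4 = 2.375 bits.

2.375 bits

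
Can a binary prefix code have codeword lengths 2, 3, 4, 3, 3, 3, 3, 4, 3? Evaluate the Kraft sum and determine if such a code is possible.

1.125; no

With common denominator 2^4 = 16: Σ 2^(−ℓᵢ) = 4/16 + 2/16 + 1/16 + 2/16 + 2/16 + 2/16 + 2/16 + 1/16 + 2/16 = 18/16 = 1.125.
Kraft's inequality requires Σ ≤ 1; here Σ = 1.125 > 1, so no such prefix code exists.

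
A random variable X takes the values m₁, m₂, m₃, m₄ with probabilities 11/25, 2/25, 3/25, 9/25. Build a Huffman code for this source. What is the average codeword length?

Repeatedly combine the two least-probable nodes; the expected code length is the sum of the merged weights.
merge 2/25 + 3/25 → 1/5
merge 1/5 + 9/25 → 14/25
merge 11/25 + 14/25 → 1
L = 1/5 + 14/25 + 1 = 44/25 = 1.76 bits/symbol.

1.76 bits/symbol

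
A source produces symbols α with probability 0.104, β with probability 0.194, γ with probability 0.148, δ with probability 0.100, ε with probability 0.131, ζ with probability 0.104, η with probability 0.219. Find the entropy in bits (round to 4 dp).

2.7423 bits

H = −Σ pᵢ log₂ pᵢ.
−0.104·log₂(0.104) = 0.3396
−0.194·log₂(0.194) = 0.4590
−0.148·log₂(0.148) = 0.4079
−0.100·log₂(0.100) = 0.3322
−0.131·log₂(0.131) = 0.3841
−0.104·log₂(0.104) = 0.3396
−0.219·log₂(0.219) = 0.4798
Sum ≈ 2.7423 → 2.7423 bits.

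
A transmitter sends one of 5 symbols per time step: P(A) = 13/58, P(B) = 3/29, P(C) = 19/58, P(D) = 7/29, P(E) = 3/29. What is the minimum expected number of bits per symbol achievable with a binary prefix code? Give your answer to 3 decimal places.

Repeatedly combine the two least-probable nodes; the expected code length is the sum of the merged weights.
merge 3/29 + 3/29 → 6/29
merge 6/29 + 13/58 → 25/58
merge 7/29 + 19/58 → 33/58
merge 25/58 + 33/58 → 1
L = 6/29 + 25/58 + 33/58 + 1 = 64/29 ≈ 2.207 bits/symbol.

2.207 bits/symbol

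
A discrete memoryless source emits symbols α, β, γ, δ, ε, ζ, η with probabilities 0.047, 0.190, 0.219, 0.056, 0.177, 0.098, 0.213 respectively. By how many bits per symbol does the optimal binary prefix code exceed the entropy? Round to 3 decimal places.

0.050 bits

Entropy H = −Σ p log₂ p ≈ 2.6211 bits.
Huffman merges: 47/1000+7/125→103/1000; 49/500+103/1000→201/1000; 177/1000+19/100→367/1000; 201/1000+213/1000→207/500; 219/1000+367/1000→293/500; 207/500+293/500→1. L = 2671/1000 ≈ 2.6710.
L − H = 2.6710 − 2.6211 = 0.050 bits.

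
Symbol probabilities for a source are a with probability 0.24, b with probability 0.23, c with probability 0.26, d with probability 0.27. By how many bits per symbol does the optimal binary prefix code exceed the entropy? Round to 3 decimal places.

0.003 bits

Entropy H = −Σ p log₂ p ≈ 1.9971 bits.
Huffman merges: 23/100+6/25→47/100; 13/50+27/100→53/100; 47/100+53/100→1. L = 2 ≈ 2.0000.
L − H = 2.0000 − 1.9971 = 0.003 bits.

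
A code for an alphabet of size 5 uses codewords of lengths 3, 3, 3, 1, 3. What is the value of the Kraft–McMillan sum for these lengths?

With common denominator 2^3 = 8: Σ 2^(−ℓᵢ) = 1/8 + 1/8 + 1/8 + 4/8 + 1/8 = 8/8 = 1.

1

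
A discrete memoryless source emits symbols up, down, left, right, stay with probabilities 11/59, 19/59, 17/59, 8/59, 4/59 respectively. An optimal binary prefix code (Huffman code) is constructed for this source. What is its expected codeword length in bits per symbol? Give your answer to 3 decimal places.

Repeatedly combine the two least-probable nodes; the expected code length is the sum of the merged weights.
merge 4/59 + 8/59 → 12/59
merge 11/59 + 12/59 → 23/59
merge 17/59 + 19/59 → 36/59
merge 23/59 + 36/59 → 1
L = 12/59 + 23/59 + 36/59 + 1 = 130/59 ≈ 2.203 bits/symbol.

2.203 bits/symbol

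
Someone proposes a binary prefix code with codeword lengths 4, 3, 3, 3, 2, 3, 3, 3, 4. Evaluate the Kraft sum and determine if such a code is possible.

1.125; no

With common denominator 2^4 = 16: Σ 2^(−ℓᵢ) = 1/16 + 2/16 + 2/16 + 2/16 + 4/16 + 2/16 + 2/16 + 2/16 + 1/16 = 18/16 = 1.125.
Kraft's inequality requires Σ ≤ 1; here Σ = 1.125 > 1, so no such prefix code exists.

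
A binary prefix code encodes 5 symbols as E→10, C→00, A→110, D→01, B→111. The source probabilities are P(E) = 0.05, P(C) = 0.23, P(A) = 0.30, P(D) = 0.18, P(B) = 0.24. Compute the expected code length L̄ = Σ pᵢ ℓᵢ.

2.54 bits/symbol

L̄ = Σ pᵢ·ℓᵢ = 0.05·2 + 0.23·2 + 0.30·3 + 0.18·2 + 0.24·3 = 2.54 bits/symbol.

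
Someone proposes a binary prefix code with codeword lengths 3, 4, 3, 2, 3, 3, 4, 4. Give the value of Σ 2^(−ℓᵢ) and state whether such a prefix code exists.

With common denominator 2^4 = 16: Σ 2^(−ℓᵢ) = 2/16 + 1/16 + 2/16 + 4/16 + 2/16 + 2/16 + 1/16 + 1/16 = 15/16 = 0.9375.
Kraft's inequality requires Σ ≤ 1; here Σ = 0.9375 ≤ 1, so such a prefix code exists.

0.9375; yes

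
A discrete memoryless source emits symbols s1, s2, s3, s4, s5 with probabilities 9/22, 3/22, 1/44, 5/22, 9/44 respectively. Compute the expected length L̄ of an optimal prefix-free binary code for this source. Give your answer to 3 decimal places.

Repeatedly combine the two least-probable nodes; the expected code length is the sum of the merged weights.
merge 1/44 + 3/22 → 7/44
merge 7/44 + 9/44 → 4/11
merge 5/22 + 4/11 → 13/22
merge 9/22 + 13/22 → 1
L = 7/44 + 4/11 + 13/22 + 1 = 93/44 ≈ 2.114 bits/symbol.

2.114 bits/symbol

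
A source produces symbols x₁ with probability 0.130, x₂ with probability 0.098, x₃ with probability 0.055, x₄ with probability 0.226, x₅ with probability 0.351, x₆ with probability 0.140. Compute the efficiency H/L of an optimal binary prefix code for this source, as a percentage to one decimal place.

97.1%

Entropy H = −Σ p log₂ p ≈ 2.3534 bits.
Huffman merges: 11/200+49/500→153/1000; 13/100+7/50→27/100; 153/1000+113/500→379/1000; 27/100+351/1000→621/1000; 379/1000+621/1000→1. L = 2423/1000 ≈ 2.4230.
Efficiency = H/L = 2.3534/2.4230 = 97.1%.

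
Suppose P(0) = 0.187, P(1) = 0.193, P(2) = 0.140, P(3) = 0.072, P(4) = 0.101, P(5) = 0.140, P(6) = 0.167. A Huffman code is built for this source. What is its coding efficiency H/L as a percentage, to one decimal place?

Entropy H = −Σ p log₂ p ≈ 2.7432 bits.
Huffman merges: 9/125+101/1000→173/1000; 7/50+7/50→7/25; 167/1000+173/1000→17/50; 187/1000+193/1000→19/50; 7/25+17/50→31/50; 19/50+31/50→1. L = 2793/1000 ≈ 2.7930.
Efficiency = H/L = 2.7432/2.7930 = 98.2%.

98.2%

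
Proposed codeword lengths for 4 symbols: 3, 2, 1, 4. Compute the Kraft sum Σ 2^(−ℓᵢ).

With common denominator 2^4 = 16: Σ 2^(−ℓᵢ) = 2/16 + 4/16 + 8/16 + 1/16 = 15/16 = 0.9375.

0.9375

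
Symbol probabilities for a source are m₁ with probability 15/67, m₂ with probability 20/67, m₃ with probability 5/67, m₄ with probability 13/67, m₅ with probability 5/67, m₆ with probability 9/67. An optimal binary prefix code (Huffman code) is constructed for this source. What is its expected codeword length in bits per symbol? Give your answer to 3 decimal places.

2.433 bits/symbol

Repeatedly combine the two least-probable nodes; the expected code length is the sum of the merged weights.
merge 5/67 + 5/67 → 10/67
merge 9/67 + 10/67 → 19/67
merge 13/67 + 15/67 → 28/67
merge 19/67 + 20/67 → 39/67
merge 28/67 + 39/67 → 1
L = 10/67 + 19/67 + 28/67 + 39/67 + 1 = 163/67 ≈ 2.433 bits/symbol.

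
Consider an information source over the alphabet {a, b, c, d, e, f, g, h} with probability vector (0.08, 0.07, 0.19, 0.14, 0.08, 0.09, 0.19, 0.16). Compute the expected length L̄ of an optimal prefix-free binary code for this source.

2.94 bits/symbol

Repeatedly combine the two least-probable nodes; the expected code length is the sum of the merged weights.
merge 7/100 + 2/25 → 3/20
merge 2/25 + 9/100 → 17/100
merge 7/50 + 3/20 → 29/100
merge 4/25 + 17/100 → 33/100
merge 19/100 + 19/100 → 19/50
merge 29/100 + 33/100 → 31/50
merge 19/50 + 31/50 → 1
L = 3/20 + 17/100 + 29/100 + 33/100 + 19/50 + 31/50 + 1 = 147/50 = 2.94 bits/symbol.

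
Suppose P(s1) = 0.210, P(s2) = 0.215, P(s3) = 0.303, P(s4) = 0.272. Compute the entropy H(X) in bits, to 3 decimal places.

1.982 bits

H = −Σ pᵢ log₂ pᵢ.
−0.210·log₂(0.210) = 0.4728
−0.215·log₂(0.215) = 0.4768
−0.303·log₂(0.303) = 0.5220
−0.272·log₂(0.272) = 0.5109
Sum ≈ 1.9825 → 1.982 bits.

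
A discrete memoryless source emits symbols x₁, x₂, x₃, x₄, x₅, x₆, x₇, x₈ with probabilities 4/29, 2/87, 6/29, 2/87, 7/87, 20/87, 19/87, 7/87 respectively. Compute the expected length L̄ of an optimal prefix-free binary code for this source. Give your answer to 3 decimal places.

2.724 bits/symbol

Repeatedly combine the two least-probable nodes; the expected code length is the sum of the merged weights.
merge 2/87 + 2/87 → 4/87
merge 4/87 + 7/87 → 11/87
merge 7/87 + 11/87 → 6/29
merge 4/29 + 6/29 → 10/29
merge 6/29 + 19/87 → 37/87
merge 20/87 + 10/29 → 50/87
merge 37/87 + 50/87 → 1
L = 4/87 + 11/87 + 6/29 + 10/29 + 37/87 + 50/87 + 1 = 79/29 ≈ 2.724 bits/symbol.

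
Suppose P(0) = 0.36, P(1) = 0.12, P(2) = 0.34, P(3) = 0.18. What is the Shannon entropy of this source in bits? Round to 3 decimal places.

1.872 bits

H = −Σ pᵢ log₂ pᵢ.
−0.36·log₂(0.36) = 0.5306
−0.12·log₂(0.12) = 0.3671
−0.34·log₂(0.34) = 0.5292
−0.18·log₂(0.18) = 0.4453
Sum ≈ 1.8722 → 1.872 bits.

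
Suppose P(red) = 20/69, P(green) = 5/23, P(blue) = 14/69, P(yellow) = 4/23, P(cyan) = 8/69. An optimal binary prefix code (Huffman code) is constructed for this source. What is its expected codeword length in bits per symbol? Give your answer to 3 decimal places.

Repeatedly combine the two least-probable nodes; the expected code length is the sum of the merged weights.
merge 8/69 + 4/23 → 20/69
merge 14/69 + 5/23 → 29/69
merge 20/69 + 20/69 → 40/69
merge 29/69 + 40/69 → 1
L = 20/69 + 29/69 + 40/69 + 1 = 158/69 ≈ 2.290 bits/symbol.

2.290 bits/symbol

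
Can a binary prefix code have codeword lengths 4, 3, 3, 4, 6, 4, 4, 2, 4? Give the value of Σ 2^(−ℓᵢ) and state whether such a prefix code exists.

0.828125; yes

With common denominator 2^6 = 64: Σ 2^(−ℓᵢ) = 4/64 + 8/64 + 8/64 + 4/64 + 1/64 + 4/64 + 4/64 + 16/64 + 4/64 = 53/64 = 0.828125.
Kraft's inequality requires Σ ≤ 1; here Σ = 0.828125 ≤ 1, so such a prefix code exists.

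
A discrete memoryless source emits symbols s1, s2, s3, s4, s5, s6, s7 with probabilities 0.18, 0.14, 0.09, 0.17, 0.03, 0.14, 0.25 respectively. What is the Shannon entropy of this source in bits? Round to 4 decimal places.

2.6385 bits

H = −Σ pᵢ log₂ pᵢ.
−0.18·log₂(0.18) = 0.4453
−0.14·log₂(0.14) = 0.3971
−0.09·log₂(0.09) = 0.3127
−0.17·log₂(0.17) = 0.4346
−0.03·log₂(0.03) = 0.1518
−0.14·log₂(0.14) = 0.3971
−0.25·log₂(0.25) = 0.5000
Sum ≈ 2.6385 → 2.6385 bits.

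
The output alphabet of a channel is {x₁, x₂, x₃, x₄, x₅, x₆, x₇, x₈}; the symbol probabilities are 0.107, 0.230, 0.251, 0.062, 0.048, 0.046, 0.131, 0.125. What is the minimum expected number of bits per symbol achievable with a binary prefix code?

2.769 bits/symbol

Repeatedly combine the two least-probable nodes; the expected code length is the sum of the merged weights.
merge 23/500 + 6/125 → 47/500
merge 31/500 + 47/500 → 39/250
merge 107/1000 + 1/8 → 29/125
merge 131/1000 + 39/250 → 287/1000
merge 23/100 + 29/125 → 231/500
merge 251/1000 + 287/1000 → 269/500
merge 231/500 + 269/500 → 1
L = 47/500 + 39/250 + 29/125 + 287/1000 + 231/500 + 269/500 + 1 = 2769/1000 = 2.769 bits/symbol.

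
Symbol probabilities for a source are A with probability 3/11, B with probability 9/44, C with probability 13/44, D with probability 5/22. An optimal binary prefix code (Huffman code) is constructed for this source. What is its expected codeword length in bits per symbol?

2 bits/symbol

Repeatedly combine the two least-probable nodes; the expected code length is the sum of the merged weights.
merge 9/44 + 5/22 → 19/44
merge 3/11 + 13/44 → 25/44
merge 19/44 + 25/44 → 1
L = 19/44 + 25/44 + 1 = 2 bits/symbol.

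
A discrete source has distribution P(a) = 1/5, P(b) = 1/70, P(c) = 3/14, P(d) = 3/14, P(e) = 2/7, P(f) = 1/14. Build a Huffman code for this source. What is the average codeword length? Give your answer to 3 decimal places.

2.371 bits/symbol

Repeatedly combine the two least-probable nodes; the expected code length is the sum of the merged weights.
merge 1/70 + 1/14 → 3/35
merge 3/35 + 1/5 → 2/7
merge 3/14 + 3/14 → 3/7
merge 2/7 + 2/7 → 4/7
merge 3/7 + 4/7 → 1
L = 3/35 + 2/7 + 3/7 + 4/7 + 1 = 83/35 ≈ 2.371 bits/symbol.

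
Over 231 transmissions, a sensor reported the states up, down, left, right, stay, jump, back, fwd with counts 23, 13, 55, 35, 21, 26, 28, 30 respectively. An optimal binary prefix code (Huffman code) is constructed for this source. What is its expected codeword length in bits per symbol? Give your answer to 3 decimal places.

2.909 bits/symbol

Probabilities are the counts divided by 231.
Repeatedly combine the two least-probable nodes; the expected code length is the sum of the merged weights.
merge 13/231 + 1/11 → 34/231
merge 23/231 + 26/231 → 7/33
merge 4/33 + 10/77 → 58/231
merge 34/231 + 5/33 → 23/77
merge 7/33 + 5/21 → 104/231
merge 58/231 + 23/77 → 127/231
merge 104/231 + 127/231 → 1
L = 34/231 + 7/33 + 58/231 + 23/77 + 104/231 + 127/231 + 1 = 32/11 ≈ 2.909 bits/symbol.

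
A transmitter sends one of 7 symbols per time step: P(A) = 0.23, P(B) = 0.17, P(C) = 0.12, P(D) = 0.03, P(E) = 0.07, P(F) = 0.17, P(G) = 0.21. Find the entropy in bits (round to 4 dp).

2.6171 bits

H = −Σ pᵢ log₂ pᵢ.
−0.23·log₂(0.23) = 0.4877
−0.17·log₂(0.17) = 0.4346
−0.12·log₂(0.12) = 0.3671
−0.03·log₂(0.03) = 0.1518
−0.07·log₂(0.07) = 0.2686
−0.17·log₂(0.17) = 0.4346
−0.21·log₂(0.21) = 0.4728
Sum ≈ 2.6171 → 2.6171 bits.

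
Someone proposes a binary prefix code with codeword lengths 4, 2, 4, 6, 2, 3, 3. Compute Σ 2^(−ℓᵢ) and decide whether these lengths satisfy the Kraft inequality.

0.890625; yes

With common denominator 2^6 = 64: Σ 2^(−ℓᵢ) = 4/64 + 16/64 + 4/64 + 1/64 + 16/64 + 8/64 + 8/64 = 57/64 = 0.890625.
Kraft's inequality requires Σ ≤ 1; here Σ = 0.890625 ≤ 1, so such a prefix code exists.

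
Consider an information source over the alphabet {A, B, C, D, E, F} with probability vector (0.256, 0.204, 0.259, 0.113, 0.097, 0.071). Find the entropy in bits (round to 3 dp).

2.429 bits

H = −Σ pᵢ log₂ pᵢ.
−0.256·log₂(0.256) = 0.5032
−0.204·log₂(0.204) = 0.4678
−0.259·log₂(0.259) = 0.5048
−0.113·log₂(0.113) = 0.3555
−0.097·log₂(0.097) = 0.3265
−0.071·log₂(0.071) = 0.2709
Sum ≈ 2.4288 → 2.429 bits.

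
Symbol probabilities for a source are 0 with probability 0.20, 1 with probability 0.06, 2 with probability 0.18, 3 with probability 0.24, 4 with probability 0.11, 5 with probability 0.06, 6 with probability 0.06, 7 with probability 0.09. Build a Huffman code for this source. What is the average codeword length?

2.83 bits/symbol

Repeatedly combine the two least-probable nodes; the expected code length is the sum of the merged weights.
merge 3/50 + 3/50 → 3/25
merge 3/50 + 9/100 → 3/20
merge 11/100 + 3/25 → 23/100
merge 3/20 + 9/50 → 33/100
merge 1/5 + 23/100 → 43/100
merge 6/25 + 33/100 → 57/100
merge 43/100 + 57/100 → 1
L = 3/25 + 3/20 + 23/100 + 33/100 + 43/100 + 57/100 + 1 = 283/100 = 2.83 bits/symbol.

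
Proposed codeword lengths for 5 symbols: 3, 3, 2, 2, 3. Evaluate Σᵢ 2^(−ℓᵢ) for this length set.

0.875

With common denominator 2^3 = 8: Σ 2^(−ℓᵢ) = 1/8 + 1/8 + 2/8 + 2/8 + 1/8 = 7/8 = 0.875.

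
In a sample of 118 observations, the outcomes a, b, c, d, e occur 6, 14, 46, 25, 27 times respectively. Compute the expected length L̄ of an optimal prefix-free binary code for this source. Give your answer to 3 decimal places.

Probabilities are the counts divided by 118.
Repeatedly combine the two least-probable nodes; the expected code length is the sum of the merged weights.
merge 3/59 + 7/59 → 10/59
merge 10/59 + 25/118 → 45/118
merge 27/118 + 45/118 → 36/59
merge 23/59 + 36/59 → 1
L = 10/59 + 45/118 + 36/59 + 1 = 255/118 ≈ 2.161 bits/symbol.

2.161 bits/symbol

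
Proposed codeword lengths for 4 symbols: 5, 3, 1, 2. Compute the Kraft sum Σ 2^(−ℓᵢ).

0.90625

With common denominator 2^5 = 32: Σ 2^(−ℓᵢ) = 1/32 + 4/32 + 16/32 + 8/32 = 29/32 = 0.90625.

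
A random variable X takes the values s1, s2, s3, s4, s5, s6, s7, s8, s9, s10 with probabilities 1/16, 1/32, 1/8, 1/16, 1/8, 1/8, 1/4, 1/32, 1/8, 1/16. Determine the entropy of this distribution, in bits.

Each probability is a power of 1/2, so log₂(1/p) is an integer.
H = Σ p·log₂(1/p) = 1/16·4 + 1/32·5 + 1/8·3 + 1/16·4 + 1/8·3 + 1/8·3 + 1/4·2 + 1/32·5 + 1/8·3 + 1/16·4 = 3.0625 bits.

3.0625 bits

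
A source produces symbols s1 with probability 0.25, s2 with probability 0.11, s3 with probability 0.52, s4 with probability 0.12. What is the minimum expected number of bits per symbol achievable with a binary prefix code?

Repeatedly combine the two least-probable nodes; the expected code length is the sum of the merged weights.
merge 11/100 + 3/25 → 23/100
merge 23/100 + 1/4 → 12/25
merge 12/25 + 13/25 → 1
L = 23/100 + 12/25 + 1 = 171/100 = 1.71 bits/symbol.

1.71 bits/symbol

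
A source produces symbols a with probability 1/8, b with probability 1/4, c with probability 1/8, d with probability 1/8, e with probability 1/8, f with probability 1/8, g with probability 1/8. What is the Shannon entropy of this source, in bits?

Each probability is a power of 1/2, so log₂(1/p) is an integer.
H = Σ p·log₂(1/p) = 1/8·3 + 1/4·2 + 1/8·3 + 1/8·3 + 1/8·3 + 1/8·3 + 1/8·3 = 2.75 bits.

2.75 bits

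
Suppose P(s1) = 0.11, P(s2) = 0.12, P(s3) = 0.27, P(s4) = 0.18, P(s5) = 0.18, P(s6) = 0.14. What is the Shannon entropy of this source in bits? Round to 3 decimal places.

2.515 bits

H = −Σ pᵢ log₂ pᵢ.
−0.11·log₂(0.11) = 0.3503
−0.12·log₂(0.12) = 0.3671
−0.27·log₂(0.27) = 0.5100
−0.18·log₂(0.18) = 0.4453
−0.18·log₂(0.18) = 0.4453
−0.14·log₂(0.14) = 0.3971
Sum ≈ 2.5151 → 2.515 bits.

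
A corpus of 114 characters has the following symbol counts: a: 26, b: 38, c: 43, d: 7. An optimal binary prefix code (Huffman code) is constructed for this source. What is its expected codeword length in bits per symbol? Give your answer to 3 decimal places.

1.912 bits/symbol

Probabilities are the counts divided by 114.
Repeatedly combine the two least-probable nodes; the expected code length is the sum of the merged weights.
merge 7/114 + 13/57 → 11/38
merge 11/38 + 1/3 → 71/114
merge 43/114 + 71/114 → 1
L = 11/38 + 71/114 + 1 = 109/57 ≈ 1.912 bits/symbol.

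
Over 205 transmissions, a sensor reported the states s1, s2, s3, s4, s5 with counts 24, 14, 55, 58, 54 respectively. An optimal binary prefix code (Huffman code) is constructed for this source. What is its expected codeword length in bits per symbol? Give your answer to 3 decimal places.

2.185 bits/symbol

Probabilities are the counts divided by 205.
Repeatedly combine the two least-probable nodes; the expected code length is the sum of the merged weights.
merge 14/205 + 24/205 → 38/205
merge 38/205 + 54/205 → 92/205
merge 11/41 + 58/205 → 113/205
merge 92/205 + 113/205 → 1
L = 38/205 + 92/205 + 113/205 + 1 = 448/205 ≈ 2.185 bits/symbol.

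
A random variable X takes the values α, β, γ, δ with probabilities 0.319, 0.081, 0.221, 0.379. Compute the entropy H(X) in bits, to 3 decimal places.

H = −Σ pᵢ log₂ pᵢ.
−0.319·log₂(0.319) = 0.5258
−0.081·log₂(0.081) = 0.2937
−0.221·log₂(0.221) = 0.4813
−0.379·log₂(0.379) = 0.5305
Sum ≈ 1.8313 → 1.831 bits.

1.831 bits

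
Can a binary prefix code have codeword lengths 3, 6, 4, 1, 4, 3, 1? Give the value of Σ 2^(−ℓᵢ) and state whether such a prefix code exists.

With common denominator 2^6 = 64: Σ 2^(−ℓᵢ) = 8/64 + 1/64 + 4/64 + 32/64 + 4/64 + 8/64 + 32/64 = 89/64 = 1.390625.
Kraft's inequality requires Σ ≤ 1; here Σ = 1.390625 > 1, so no such prefix code exists.

1.390625; no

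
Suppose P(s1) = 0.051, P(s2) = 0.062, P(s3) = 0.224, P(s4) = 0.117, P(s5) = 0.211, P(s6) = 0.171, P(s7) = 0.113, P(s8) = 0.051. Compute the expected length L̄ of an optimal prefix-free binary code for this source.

Repeatedly combine the two least-probable nodes; the expected code length is the sum of the merged weights.
merge 51/1000 + 51/1000 → 51/500
merge 31/500 + 51/500 → 41/250
merge 113/1000 + 117/1000 → 23/100
merge 41/250 + 171/1000 → 67/200
merge 211/1000 + 28/125 → 87/200
merge 23/100 + 67/200 → 113/200
merge 87/200 + 113/200 → 1
L = 51/500 + 41/250 + 23/100 + 67/200 + 87/200 + 113/200 + 1 = 2831/1000 = 2.831 bits/symbol.

2.831 bits/symbol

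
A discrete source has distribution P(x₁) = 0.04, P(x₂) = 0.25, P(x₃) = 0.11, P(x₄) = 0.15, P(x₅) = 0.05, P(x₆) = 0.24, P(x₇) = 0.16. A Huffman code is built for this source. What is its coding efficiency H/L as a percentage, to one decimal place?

Entropy H = −Σ p log₂ p ≈ 2.5798 bits.
Huffman merges: 1/25+1/20→9/100; 9/100+11/100→1/5; 3/20+4/25→31/100; 1/5+6/25→11/25; 1/4+31/100→14/25; 11/25+14/25→1. L = 13/5 ≈ 2.6000.
Efficiency = H/L = 2.5798/2.6000 = 99.2%.

99.2%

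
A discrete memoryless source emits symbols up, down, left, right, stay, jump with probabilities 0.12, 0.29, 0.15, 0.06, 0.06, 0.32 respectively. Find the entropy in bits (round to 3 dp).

2.309 bits

H = −Σ pᵢ log₂ pᵢ.
−0.12·log₂(0.12) = 0.3671
−0.29·log₂(0.29) = 0.5179
−0.15·log₂(0.15) = 0.4105
−0.06·log₂(0.06) = 0.2435
−0.06·log₂(0.06) = 0.2435
−0.32·log₂(0.32) = 0.5260
Sum ≈ 2.3086 → 2.309 bits.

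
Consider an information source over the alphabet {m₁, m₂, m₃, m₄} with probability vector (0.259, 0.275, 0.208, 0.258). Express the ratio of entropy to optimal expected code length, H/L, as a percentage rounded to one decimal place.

Entropy H = −Σ p log₂ p ≈ 1.9924 bits.
Huffman merges: 26/125+129/500→233/500; 259/1000+11/40→267/500; 233/500+267/500→1. L = 2 ≈ 2.0000.
Efficiency = H/L = 1.9924/2.0000 = 99.6%.

99.6%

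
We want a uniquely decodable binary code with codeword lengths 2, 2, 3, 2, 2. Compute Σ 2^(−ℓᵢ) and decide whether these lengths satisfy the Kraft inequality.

1.125; no

With common denominator 2^3 = 8: Σ 2^(−ℓᵢ) = 2/8 + 2/8 + 1/8 + 2/8 + 2/8 = 9/8 = 1.125.
Kraft's inequality requires Σ ≤ 1; here Σ = 1.125 > 1, so no such prefix code exists.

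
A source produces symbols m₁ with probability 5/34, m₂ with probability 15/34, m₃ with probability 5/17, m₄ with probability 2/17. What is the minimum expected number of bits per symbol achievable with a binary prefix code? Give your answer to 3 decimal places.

Repeatedly combine the two least-probable nodes; the expected code length is the sum of the merged weights.
merge 2/17 + 5/34 → 9/34
merge 9/34 + 5/17 → 19/34
merge 15/34 + 19/34 → 1
L = 9/34 + 19/34 + 1 = 31/17 ≈ 1.824 bits/symbol.

1.824 bits/symbol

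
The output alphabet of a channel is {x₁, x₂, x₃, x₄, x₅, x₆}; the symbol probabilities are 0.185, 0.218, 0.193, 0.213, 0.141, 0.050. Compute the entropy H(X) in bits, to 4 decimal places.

H = −Σ pᵢ log₂ pᵢ.
−0.185·log₂(0.185) = 0.4504
−0.218·log₂(0.218) = 0.4791
−0.193·log₂(0.193) = 0.4581
−0.213·log₂(0.213) = 0.4752
−0.141·log₂(0.141) = 0.3985
−0.050·log₂(0.050) = 0.2161
Sum ≈ 2.4773 → 2.4773 bits.

2.4773 bits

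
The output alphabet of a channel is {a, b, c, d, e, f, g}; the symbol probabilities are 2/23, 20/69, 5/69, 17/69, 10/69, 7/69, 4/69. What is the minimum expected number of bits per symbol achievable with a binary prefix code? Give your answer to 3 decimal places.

Repeatedly combine the two least-probable nodes; the expected code length is the sum of the merged weights.
merge 4/69 + 5/69 → 3/23
merge 2/23 + 7/69 → 13/69
merge 3/23 + 10/69 → 19/69
merge 13/69 + 17/69 → 10/23
merge 19/69 + 20/69 → 13/23
merge 10/23 + 13/23 → 1
L = 3/23 + 13/69 + 19/69 + 10/23 + 13/23 + 1 = 179/69 ≈ 2.594 bits/symbol.

2.594 bits/symbol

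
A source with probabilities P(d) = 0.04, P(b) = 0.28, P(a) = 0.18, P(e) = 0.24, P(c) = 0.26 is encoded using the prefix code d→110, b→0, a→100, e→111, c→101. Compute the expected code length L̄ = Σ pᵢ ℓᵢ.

2.44 bits/symbol

L̄ = Σ pᵢ·ℓᵢ = 0.04·3 + 0.28·1 + 0.18·3 + 0.24·3 + 0.26·3 = 2.44 bits/symbol.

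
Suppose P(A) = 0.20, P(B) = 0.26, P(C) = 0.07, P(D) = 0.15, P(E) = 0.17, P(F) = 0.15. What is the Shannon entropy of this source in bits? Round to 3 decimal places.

2.494 bits

H = −Σ pᵢ log₂ pᵢ.
−0.20·log₂(0.20) = 0.4644
−0.26·log₂(0.26) = 0.5053
−0.07·log₂(0.07) = 0.2686
−0.15·log₂(0.15) = 0.4105
−0.17·log₂(0.17) = 0.4346
−0.15·log₂(0.15) = 0.4105
Sum ≈ 2.4939 → 2.494 bits.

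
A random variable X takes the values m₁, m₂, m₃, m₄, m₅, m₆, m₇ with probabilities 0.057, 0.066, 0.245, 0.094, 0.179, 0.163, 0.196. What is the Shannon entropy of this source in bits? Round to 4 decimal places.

H = −Σ pᵢ log₂ pᵢ.
−0.057·log₂(0.057) = 0.2356
−0.066·log₂(0.066) = 0.2588
−0.245·log₂(0.245) = 0.4971
−0.094·log₂(0.094) = 0.3207
−0.179·log₂(0.179) = 0.4443
−0.163·log₂(0.163) = 0.4266
−0.196·log₂(0.196) = 0.4608
Sum ≈ 2.6438 → 2.6438 bits.

2.6438 bits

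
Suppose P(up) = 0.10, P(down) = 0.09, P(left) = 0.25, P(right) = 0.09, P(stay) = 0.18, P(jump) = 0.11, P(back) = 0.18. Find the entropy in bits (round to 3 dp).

2.698 bits

H = −Σ pᵢ log₂ pᵢ.
−0.10·log₂(0.10) = 0.3322
−0.09·log₂(0.09) = 0.3127
−0.25·log₂(0.25) = 0.5000
−0.09·log₂(0.09) = 0.3127
−0.18·log₂(0.18) = 0.4453
−0.11·log₂(0.11) = 0.3503
−0.18·log₂(0.18) = 0.4453
Sum ≈ 2.6984 → 2.698 bits.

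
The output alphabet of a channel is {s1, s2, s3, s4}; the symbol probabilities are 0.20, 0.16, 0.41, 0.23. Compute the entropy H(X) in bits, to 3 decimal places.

H = −Σ pᵢ log₂ pᵢ.
−0.20·log₂(0.20) = 0.4644
−0.16·log₂(0.16) = 0.4230
−0.41·log₂(0.41) = 0.5274
−0.23·log₂(0.23) = 0.4877
Sum ≈ 1.9025 → 1.902 bits.

1.902 bits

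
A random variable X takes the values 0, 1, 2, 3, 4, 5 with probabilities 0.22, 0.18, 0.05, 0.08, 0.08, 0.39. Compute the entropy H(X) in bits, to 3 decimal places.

H = −Σ pᵢ log₂ pᵢ.
−0.22·log₂(0.22) = 0.4806
−0.18·log₂(0.18) = 0.4453
−0.05·log₂(0.05) = 0.2161
−0.08·log₂(0.08) = 0.2915
−0.08·log₂(0.08) = 0.2915
−0.39·log₂(0.39) = 0.5298
Sum ≈ 2.2548 → 2.255 bits.

2.255 bits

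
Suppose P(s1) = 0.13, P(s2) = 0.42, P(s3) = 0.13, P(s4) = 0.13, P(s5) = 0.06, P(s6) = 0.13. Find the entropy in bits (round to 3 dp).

2.300 bits

H = −Σ pᵢ log₂ pᵢ.
−0.13·log₂(0.13) = 0.3826
−0.42·log₂(0.42) = 0.5256
−0.13·log₂(0.13) = 0.3826
−0.13·log₂(0.13) = 0.3826
−0.06·log₂(0.06) = 0.2435
−0.13·log₂(0.13) = 0.3826
Sum ≈ 2.2998 → 2.300 bits.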